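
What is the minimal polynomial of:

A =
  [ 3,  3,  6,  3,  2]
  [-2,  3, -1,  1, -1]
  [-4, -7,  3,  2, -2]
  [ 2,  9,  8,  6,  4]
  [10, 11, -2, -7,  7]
x^4 - 17*x^3 + 108*x^2 - 304*x + 320

The characteristic polynomial is χ_A(x) = (x - 5)^2*(x - 4)^3, so the eigenvalues are known. The minimal polynomial is
  m_A(x) = Π_λ (x − λ)^{k_λ}
where k_λ is the size of the *largest* Jordan block for λ (equivalently, the smallest k with (A − λI)^k v = 0 for every generalised eigenvector v of λ).

  λ = 4: largest Jordan block has size 3, contributing (x − 4)^3
  λ = 5: largest Jordan block has size 1, contributing (x − 5)

So m_A(x) = (x - 5)*(x - 4)^3 = x^4 - 17*x^3 + 108*x^2 - 304*x + 320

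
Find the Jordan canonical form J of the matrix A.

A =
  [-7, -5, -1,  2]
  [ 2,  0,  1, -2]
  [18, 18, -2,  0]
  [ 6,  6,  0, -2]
J_1(-5) ⊕ J_2(-2) ⊕ J_1(-2)

The characteristic polynomial is
  det(x·I − A) = x^4 + 11*x^3 + 42*x^2 + 68*x + 40 = (x + 2)^3*(x + 5)

Eigenvalues and multiplicities (the geometric multiplicity of λ is n − rank(A − λI), which equals the number of Jordan blocks for λ):
  λ = -5: algebraic multiplicity = 1, geometric multiplicity = 1
  λ = -2: algebraic multiplicity = 3, geometric multiplicity = 2

Determining the block sizes for each eigenvalue:
  λ = -5: one block (gm = 1), so the single block has size am = 1 → block sizes [1]
  λ = -2: 2 blocks summing to 3 forces exactly one block of size 2 and the rest size 1 → block sizes [2, 1]

Assembling the blocks gives a Jordan form
J =
  [-5,  0,  0,  0]
  [ 0, -2,  1,  0]
  [ 0,  0, -2,  0]
  [ 0,  0,  0, -2]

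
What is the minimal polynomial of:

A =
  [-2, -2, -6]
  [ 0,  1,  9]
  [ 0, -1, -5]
x^2 + 4*x + 4

The characteristic polynomial is χ_A(x) = (x + 2)^3, so the eigenvalues are known. The minimal polynomial is
  m_A(x) = Π_λ (x − λ)^{k_λ}
where k_λ is the size of the *largest* Jordan block for λ (equivalently, the smallest k with (A − λI)^k v = 0 for every generalised eigenvector v of λ).

  λ = -2: largest Jordan block has size 2, contributing (x + 2)^2

So m_A(x) = (x + 2)^2 = x^2 + 4*x + 4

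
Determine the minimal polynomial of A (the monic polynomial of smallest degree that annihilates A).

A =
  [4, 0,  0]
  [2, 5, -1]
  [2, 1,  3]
x^2 - 8*x + 16

The characteristic polynomial is χ_A(x) = (x - 4)^3, so the eigenvalues are known. The minimal polynomial is
  m_A(x) = Π_λ (x − λ)^{k_λ}
where k_λ is the size of the *largest* Jordan block for λ (equivalently, the smallest k with (A − λI)^k v = 0 for every generalised eigenvector v of λ).

  λ = 4: largest Jordan block has size 2, contributing (x − 4)^2

So m_A(x) = (x - 4)^2 = x^2 - 8*x + 16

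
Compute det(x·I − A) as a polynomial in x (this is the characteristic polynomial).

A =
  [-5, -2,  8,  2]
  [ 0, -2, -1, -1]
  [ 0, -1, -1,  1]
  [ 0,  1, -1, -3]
x^4 + 11*x^3 + 42*x^2 + 68*x + 40

Expanding det(x·I − A) (e.g. by cofactor expansion or by noting that A is similar to its Jordan form J, which has the same characteristic polynomial as A) gives
  χ_A(x) = x^4 + 11*x^3 + 42*x^2 + 68*x + 40
which factors as (x + 2)^3*(x + 5). The eigenvalues (with algebraic multiplicities) are λ = -5 with multiplicity 1, λ = -2 with multiplicity 3.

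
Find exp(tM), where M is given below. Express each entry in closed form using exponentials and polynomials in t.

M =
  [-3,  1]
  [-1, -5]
e^{tM} =
  [t*exp(-4*t) + exp(-4*t), t*exp(-4*t)]
  [-t*exp(-4*t), -t*exp(-4*t) + exp(-4*t)]

Strategy: write M = P · J · P⁻¹ where J is a Jordan canonical form, so e^{tM} = P · e^{tJ} · P⁻¹, and e^{tJ} can be computed block-by-block.

M has Jordan form
J =
  [-4,  1]
  [ 0, -4]
(up to reordering of blocks).

Per-block formulas:
  For a 2×2 Jordan block J_2(-4): exp(t · J_2(-4)) = e^(-4t)·(I + t·N), where N is the 2×2 nilpotent shift.

After assembling e^{tJ} and conjugating by P, we get:

e^{tM} =
  [t*exp(-4*t) + exp(-4*t), t*exp(-4*t)]
  [-t*exp(-4*t), -t*exp(-4*t) + exp(-4*t)]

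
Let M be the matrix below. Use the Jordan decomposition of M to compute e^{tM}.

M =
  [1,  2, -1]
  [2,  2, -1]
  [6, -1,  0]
e^{tM} =
  [-t^2*exp(t) + exp(t), 3*t^2*exp(t)/2 + 2*t*exp(t), -t^2*exp(t)/2 - t*exp(t)]
  [-2*t^2*exp(t) + 2*t*exp(t), 3*t^2*exp(t) + t*exp(t) + exp(t), -t^2*exp(t) - t*exp(t)]
  [-4*t^2*exp(t) + 6*t*exp(t), 6*t^2*exp(t) - t*exp(t), -2*t^2*exp(t) - t*exp(t) + exp(t)]

Strategy: write M = P · J · P⁻¹ where J is a Jordan canonical form, so e^{tM} = P · e^{tJ} · P⁻¹, and e^{tJ} can be computed block-by-block.

M has Jordan form
J =
  [1, 1, 0]
  [0, 1, 1]
  [0, 0, 1]
(up to reordering of blocks).

Per-block formulas:
  For a 3×3 Jordan block J_3(1): exp(t · J_3(1)) = e^(1t)·(I + t·N + (t^2/2)·N^2), where N is the 3×3 nilpotent shift.

After assembling e^{tJ} and conjugating by P, we get:

e^{tM} =
  [-t^2*exp(t) + exp(t), 3*t^2*exp(t)/2 + 2*t*exp(t), -t^2*exp(t)/2 - t*exp(t)]
  [-2*t^2*exp(t) + 2*t*exp(t), 3*t^2*exp(t) + t*exp(t) + exp(t), -t^2*exp(t) - t*exp(t)]
  [-4*t^2*exp(t) + 6*t*exp(t), 6*t^2*exp(t) - t*exp(t), -2*t^2*exp(t) - t*exp(t) + exp(t)]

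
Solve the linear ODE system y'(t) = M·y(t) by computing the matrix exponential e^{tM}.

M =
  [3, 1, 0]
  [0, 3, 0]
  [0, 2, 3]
e^{tM} =
  [exp(3*t), t*exp(3*t), 0]
  [0, exp(3*t), 0]
  [0, 2*t*exp(3*t), exp(3*t)]

Strategy: write M = P · J · P⁻¹ where J is a Jordan canonical form, so e^{tM} = P · e^{tJ} · P⁻¹, and e^{tJ} can be computed block-by-block.

M has Jordan form
J =
  [3, 1, 0]
  [0, 3, 0]
  [0, 0, 3]
(up to reordering of blocks).

Per-block formulas:
  For a 1×1 block at λ = 3: exp(t · [3]) = [e^(3t)].
  For a 2×2 Jordan block J_2(3): exp(t · J_2(3)) = e^(3t)·(I + t·N), where N is the 2×2 nilpotent shift.

After assembling e^{tJ} and conjugating by P, we get:

e^{tM} =
  [exp(3*t), t*exp(3*t), 0]
  [0, exp(3*t), 0]
  [0, 2*t*exp(3*t), exp(3*t)]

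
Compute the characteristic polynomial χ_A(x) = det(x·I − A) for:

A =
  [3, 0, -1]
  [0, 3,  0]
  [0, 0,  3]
x^3 - 9*x^2 + 27*x - 27

Expanding det(x·I − A) (e.g. by cofactor expansion or by noting that A is similar to its Jordan form J, which has the same characteristic polynomial as A) gives
  χ_A(x) = x^3 - 9*x^2 + 27*x - 27
which factors as (x - 3)^3. The eigenvalues (with algebraic multiplicities) are λ = 3 with multiplicity 3.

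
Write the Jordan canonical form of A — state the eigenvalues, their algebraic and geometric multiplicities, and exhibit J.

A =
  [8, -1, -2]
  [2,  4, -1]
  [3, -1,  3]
J_3(5)

The characteristic polynomial is
  det(x·I − A) = x^3 - 15*x^2 + 75*x - 125 = (x - 5)^3

Eigenvalues and multiplicities (the geometric multiplicity of λ is n − rank(A − λI), which equals the number of Jordan blocks for λ):
  λ = 5: algebraic multiplicity = 3, geometric multiplicity = 1

Determining the block sizes for each eigenvalue:
  λ = 5: one block (gm = 1), so the single block has size am = 3 → block sizes [3]

Assembling the blocks gives a Jordan form
J =
  [5, 1, 0]
  [0, 5, 1]
  [0, 0, 5]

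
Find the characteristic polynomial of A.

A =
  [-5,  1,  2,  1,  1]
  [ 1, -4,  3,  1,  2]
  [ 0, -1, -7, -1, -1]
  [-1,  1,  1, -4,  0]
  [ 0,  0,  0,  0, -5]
x^5 + 25*x^4 + 250*x^3 + 1250*x^2 + 3125*x + 3125

Expanding det(x·I − A) (e.g. by cofactor expansion or by noting that A is similar to its Jordan form J, which has the same characteristic polynomial as A) gives
  χ_A(x) = x^5 + 25*x^4 + 250*x^3 + 1250*x^2 + 3125*x + 3125
which factors as (x + 5)^5. The eigenvalues (with algebraic multiplicities) are λ = -5 with multiplicity 5.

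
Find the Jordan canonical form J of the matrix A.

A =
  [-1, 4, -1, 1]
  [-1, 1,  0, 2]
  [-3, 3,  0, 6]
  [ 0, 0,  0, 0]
J_3(0) ⊕ J_1(0)

The characteristic polynomial is
  det(x·I − A) = x^4

Eigenvalues and multiplicities (the geometric multiplicity of λ is n − rank(A − λI), which equals the number of Jordan blocks for λ):
  λ = 0: algebraic multiplicity = 4, geometric multiplicity = 2

Determining the block sizes for each eigenvalue:
  λ = 0: with am = 4 and gm = 2, the partition is not yet determined (e.g. several partitions of 4 into 2 parts exist). Let N = A − (0)·I. Computing rank(N^1) = 2, rank(N^2) = 1, rank(N^3) = 0; the number of blocks of size ≥ j is rank(N^{j−1}) − rank(N^j), giving [2, 1, 1]. So we have 1 block(s) of size 3, 1 block(s) of size 1 → block sizes [3, 1]

Assembling the blocks gives a Jordan form
J =
  [0, 1, 0, 0]
  [0, 0, 1, 0]
  [0, 0, 0, 0]
  [0, 0, 0, 0]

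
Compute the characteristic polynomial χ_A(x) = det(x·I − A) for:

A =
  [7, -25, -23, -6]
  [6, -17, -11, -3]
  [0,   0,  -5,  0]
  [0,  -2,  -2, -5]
x^4 + 20*x^3 + 150*x^2 + 500*x + 625

Expanding det(x·I − A) (e.g. by cofactor expansion or by noting that A is similar to its Jordan form J, which has the same characteristic polynomial as A) gives
  χ_A(x) = x^4 + 20*x^3 + 150*x^2 + 500*x + 625
which factors as (x + 5)^4. The eigenvalues (with algebraic multiplicities) are λ = -5 with multiplicity 4.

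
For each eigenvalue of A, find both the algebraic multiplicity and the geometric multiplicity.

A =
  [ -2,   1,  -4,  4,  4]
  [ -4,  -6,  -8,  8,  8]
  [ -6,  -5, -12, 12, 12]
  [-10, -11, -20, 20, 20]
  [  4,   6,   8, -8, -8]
λ = -4: alg = 2, geom = 1; λ = 0: alg = 3, geom = 3

Step 1 — factor the characteristic polynomial to read off the algebraic multiplicities:
  χ_A(x) = x^3*(x + 4)^2

Step 2 — compute geometric multiplicities via the rank-nullity identity g(λ) = n − rank(A − λI):
  rank(A − (-4)·I) = 4, so dim ker(A − (-4)·I) = n − 4 = 1
  rank(A − (0)·I) = 2, so dim ker(A − (0)·I) = n − 2 = 3

Summary:
  λ = -4: algebraic multiplicity = 2, geometric multiplicity = 1
  λ = 0: algebraic multiplicity = 3, geometric multiplicity = 3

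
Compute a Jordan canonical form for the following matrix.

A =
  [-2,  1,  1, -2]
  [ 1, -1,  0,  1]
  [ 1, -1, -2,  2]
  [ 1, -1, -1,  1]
J_3(-1) ⊕ J_1(-1)

The characteristic polynomial is
  det(x·I − A) = x^4 + 4*x^3 + 6*x^2 + 4*x + 1 = (x + 1)^4

Eigenvalues and multiplicities (the geometric multiplicity of λ is n − rank(A − λI), which equals the number of Jordan blocks for λ):
  λ = -1: algebraic multiplicity = 4, geometric multiplicity = 2

Determining the block sizes for each eigenvalue:
  λ = -1: with am = 4 and gm = 2, the partition is not yet determined (e.g. several partitions of 4 into 2 parts exist). Let N = A − (-1)·I. Computing rank(N^1) = 2, rank(N^2) = 1, rank(N^3) = 0; the number of blocks of size ≥ j is rank(N^{j−1}) − rank(N^j), giving [2, 1, 1]. So we have 1 block(s) of size 3, 1 block(s) of size 1 → block sizes [3, 1]

Assembling the blocks gives a Jordan form
J =
  [-1,  1,  0,  0]
  [ 0, -1,  1,  0]
  [ 0,  0, -1,  0]
  [ 0,  0,  0, -1]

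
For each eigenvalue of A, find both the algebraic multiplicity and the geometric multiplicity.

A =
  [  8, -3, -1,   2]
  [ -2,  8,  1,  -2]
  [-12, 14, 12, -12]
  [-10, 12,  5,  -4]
λ = 6: alg = 4, geom = 2

Step 1 — factor the characteristic polynomial to read off the algebraic multiplicities:
  χ_A(x) = (x - 6)^4

Step 2 — compute geometric multiplicities via the rank-nullity identity g(λ) = n − rank(A − λI):
  rank(A − (6)·I) = 2, so dim ker(A − (6)·I) = n − 2 = 2

Summary:
  λ = 6: algebraic multiplicity = 4, geometric multiplicity = 2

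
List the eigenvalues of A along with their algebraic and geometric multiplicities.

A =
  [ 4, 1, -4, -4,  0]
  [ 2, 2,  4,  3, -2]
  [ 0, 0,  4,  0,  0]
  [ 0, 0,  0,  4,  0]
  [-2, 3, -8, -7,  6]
λ = 4: alg = 5, geom = 3

Step 1 — factor the characteristic polynomial to read off the algebraic multiplicities:
  χ_A(x) = (x - 4)^5

Step 2 — compute geometric multiplicities via the rank-nullity identity g(λ) = n − rank(A − λI):
  rank(A − (4)·I) = 2, so dim ker(A − (4)·I) = n − 2 = 3

Summary:
  λ = 4: algebraic multiplicity = 5, geometric multiplicity = 3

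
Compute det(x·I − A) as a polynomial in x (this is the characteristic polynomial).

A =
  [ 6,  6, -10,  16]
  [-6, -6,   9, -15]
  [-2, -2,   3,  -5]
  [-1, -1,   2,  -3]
x^4

Expanding det(x·I − A) (e.g. by cofactor expansion or by noting that A is similar to its Jordan form J, which has the same characteristic polynomial as A) gives
  χ_A(x) = x^4
which factors as x^4. The eigenvalues (with algebraic multiplicities) are λ = 0 with multiplicity 4.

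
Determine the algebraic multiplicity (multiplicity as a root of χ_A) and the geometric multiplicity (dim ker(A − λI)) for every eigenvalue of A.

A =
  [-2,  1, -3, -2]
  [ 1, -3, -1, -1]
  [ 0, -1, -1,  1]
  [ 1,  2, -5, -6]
λ = -3: alg = 4, geom = 2

Step 1 — factor the characteristic polynomial to read off the algebraic multiplicities:
  χ_A(x) = (x + 3)^4

Step 2 — compute geometric multiplicities via the rank-nullity identity g(λ) = n − rank(A − λI):
  rank(A − (-3)·I) = 2, so dim ker(A − (-3)·I) = n − 2 = 2

Summary:
  λ = -3: algebraic multiplicity = 4, geometric multiplicity = 2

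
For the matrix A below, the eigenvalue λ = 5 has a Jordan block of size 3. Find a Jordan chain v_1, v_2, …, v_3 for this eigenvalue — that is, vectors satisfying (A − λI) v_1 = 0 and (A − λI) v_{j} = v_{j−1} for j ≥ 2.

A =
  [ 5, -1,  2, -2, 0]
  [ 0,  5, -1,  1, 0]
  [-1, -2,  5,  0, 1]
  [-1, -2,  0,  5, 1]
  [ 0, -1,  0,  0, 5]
A Jordan chain for λ = 5 of length 3:
v_1 = (1, 0, 0, 0, 1)ᵀ
v_2 = (2, -1, 0, 0, 0)ᵀ
v_3 = (0, 0, 1, 0, 0)ᵀ

Let N = A − (5)·I. We want v_3 with N^3 v_3 = 0 but N^2 v_3 ≠ 0; then v_{j-1} := N · v_j for j = 3, …, 2.

Pick v_3 = (0, 0, 1, 0, 0)ᵀ.
Then v_2 = N · v_3 = (2, -1, 0, 0, 0)ᵀ.
Then v_1 = N · v_2 = (1, 0, 0, 0, 1)ᵀ.

Sanity check: (A − (5)·I) v_1 = (0, 0, 0, 0, 0)ᵀ = 0. ✓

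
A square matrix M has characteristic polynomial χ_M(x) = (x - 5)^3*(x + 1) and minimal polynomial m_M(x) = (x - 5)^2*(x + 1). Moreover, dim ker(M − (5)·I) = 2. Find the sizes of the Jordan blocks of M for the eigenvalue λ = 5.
Block sizes for λ = 5: [2, 1]

Step 1 — from the characteristic polynomial, algebraic multiplicity of λ = 5 is 3. From dim ker(M − (5)·I) = 2, there are exactly 2 Jordan blocks for λ = 5.
Step 2 — from the minimal polynomial, the factor (x − 5)^2 tells us the largest block for λ = 5 has size 2.
Step 3 — with total size 3, 2 blocks, and largest block 2, the block sizes (in nonincreasing order) are [2, 1].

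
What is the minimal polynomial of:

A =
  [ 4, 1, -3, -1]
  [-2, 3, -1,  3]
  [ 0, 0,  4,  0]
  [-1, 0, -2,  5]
x^3 - 12*x^2 + 48*x - 64

The characteristic polynomial is χ_A(x) = (x - 4)^4, so the eigenvalues are known. The minimal polynomial is
  m_A(x) = Π_λ (x − λ)^{k_λ}
where k_λ is the size of the *largest* Jordan block for λ (equivalently, the smallest k with (A − λI)^k v = 0 for every generalised eigenvector v of λ).

  λ = 4: largest Jordan block has size 3, contributing (x − 4)^3

So m_A(x) = (x - 4)^3 = x^3 - 12*x^2 + 48*x - 64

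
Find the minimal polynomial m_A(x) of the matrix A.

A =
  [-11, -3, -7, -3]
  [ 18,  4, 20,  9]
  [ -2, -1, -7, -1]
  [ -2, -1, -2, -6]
x^3 + 15*x^2 + 75*x + 125

The characteristic polynomial is χ_A(x) = (x + 5)^4, so the eigenvalues are known. The minimal polynomial is
  m_A(x) = Π_λ (x − λ)^{k_λ}
where k_λ is the size of the *largest* Jordan block for λ (equivalently, the smallest k with (A − λI)^k v = 0 for every generalised eigenvector v of λ).

  λ = -5: largest Jordan block has size 3, contributing (x + 5)^3

So m_A(x) = (x + 5)^3 = x^3 + 15*x^2 + 75*x + 125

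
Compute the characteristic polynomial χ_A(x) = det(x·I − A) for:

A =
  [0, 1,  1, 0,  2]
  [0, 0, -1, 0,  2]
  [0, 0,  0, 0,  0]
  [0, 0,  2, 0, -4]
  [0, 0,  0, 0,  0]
x^5

Expanding det(x·I − A) (e.g. by cofactor expansion or by noting that A is similar to its Jordan form J, which has the same characteristic polynomial as A) gives
  χ_A(x) = x^5
which factors as x^5. The eigenvalues (with algebraic multiplicities) are λ = 0 with multiplicity 5.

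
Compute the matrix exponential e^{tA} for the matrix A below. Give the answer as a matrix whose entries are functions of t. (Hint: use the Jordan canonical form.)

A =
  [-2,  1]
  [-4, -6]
e^{tA} =
  [2*t*exp(-4*t) + exp(-4*t), t*exp(-4*t)]
  [-4*t*exp(-4*t), -2*t*exp(-4*t) + exp(-4*t)]

Strategy: write A = P · J · P⁻¹ where J is a Jordan canonical form, so e^{tA} = P · e^{tJ} · P⁻¹, and e^{tJ} can be computed block-by-block.

A has Jordan form
J =
  [-4,  1]
  [ 0, -4]
(up to reordering of blocks).

Per-block formulas:
  For a 2×2 Jordan block J_2(-4): exp(t · J_2(-4)) = e^(-4t)·(I + t·N), where N is the 2×2 nilpotent shift.

After assembling e^{tJ} and conjugating by P, we get:

e^{tA} =
  [2*t*exp(-4*t) + exp(-4*t), t*exp(-4*t)]
  [-4*t*exp(-4*t), -2*t*exp(-4*t) + exp(-4*t)]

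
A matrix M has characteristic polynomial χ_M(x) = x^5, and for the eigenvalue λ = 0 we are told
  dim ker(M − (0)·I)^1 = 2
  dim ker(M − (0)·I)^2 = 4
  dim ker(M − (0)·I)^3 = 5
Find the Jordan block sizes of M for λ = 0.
Block sizes for λ = 0: [3, 2]

From the dimensions of kernels of powers, the number of Jordan blocks of size at least j is d_j − d_{j−1} where d_j = dim ker(N^j) (with d_0 = 0). Computing the differences gives [2, 2, 1].
The number of blocks of size exactly k is (#blocks of size ≥ k) − (#blocks of size ≥ k + 1), so the partition is: 1 block(s) of size 2, 1 block(s) of size 3.
In nonincreasing order the block sizes are [3, 2].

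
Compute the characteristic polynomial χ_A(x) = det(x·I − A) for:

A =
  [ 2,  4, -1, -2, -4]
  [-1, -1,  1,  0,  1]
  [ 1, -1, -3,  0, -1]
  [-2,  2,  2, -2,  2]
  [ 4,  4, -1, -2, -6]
x^5 + 10*x^4 + 40*x^3 + 80*x^2 + 80*x + 32

Expanding det(x·I − A) (e.g. by cofactor expansion or by noting that A is similar to its Jordan form J, which has the same characteristic polynomial as A) gives
  χ_A(x) = x^5 + 10*x^4 + 40*x^3 + 80*x^2 + 80*x + 32
which factors as (x + 2)^5. The eigenvalues (with algebraic multiplicities) are λ = -2 with multiplicity 5.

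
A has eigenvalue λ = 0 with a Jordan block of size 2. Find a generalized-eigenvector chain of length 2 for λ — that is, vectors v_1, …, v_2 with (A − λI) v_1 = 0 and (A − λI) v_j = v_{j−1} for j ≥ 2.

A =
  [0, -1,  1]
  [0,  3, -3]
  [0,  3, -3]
A Jordan chain for λ = 0 of length 2:
v_1 = (-1, 3, 3)ᵀ
v_2 = (0, 1, 0)ᵀ

Let N = A − (0)·I. We want v_2 with N^2 v_2 = 0 but N^1 v_2 ≠ 0; then v_{j-1} := N · v_j for j = 2, …, 2.

Pick v_2 = (0, 1, 0)ᵀ.
Then v_1 = N · v_2 = (-1, 3, 3)ᵀ.

Sanity check: (A − (0)·I) v_1 = (0, 0, 0)ᵀ = 0. ✓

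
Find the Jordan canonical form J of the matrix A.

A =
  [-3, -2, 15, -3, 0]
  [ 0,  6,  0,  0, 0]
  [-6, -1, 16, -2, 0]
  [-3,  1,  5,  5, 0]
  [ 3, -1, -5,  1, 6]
J_2(6) ⊕ J_2(6) ⊕ J_1(6)

The characteristic polynomial is
  det(x·I − A) = x^5 - 30*x^4 + 360*x^3 - 2160*x^2 + 6480*x - 7776 = (x - 6)^5

Eigenvalues and multiplicities (the geometric multiplicity of λ is n − rank(A − λI), which equals the number of Jordan blocks for λ):
  λ = 6: algebraic multiplicity = 5, geometric multiplicity = 3

Determining the block sizes for each eigenvalue:
  λ = 6: with am = 5 and gm = 3, the partition is not yet determined (e.g. several partitions of 5 into 3 parts exist). Let N = A − (6)·I. Computing rank(N^1) = 2, rank(N^2) = 0; the number of blocks of size ≥ j is rank(N^{j−1}) − rank(N^j), giving [3, 2]. So we have 2 block(s) of size 2, 1 block(s) of size 1 → block sizes [2, 2, 1]

Assembling the blocks gives a Jordan form
J =
  [6, 1, 0, 0, 0]
  [0, 6, 0, 0, 0]
  [0, 0, 6, 1, 0]
  [0, 0, 0, 6, 0]
  [0, 0, 0, 0, 6]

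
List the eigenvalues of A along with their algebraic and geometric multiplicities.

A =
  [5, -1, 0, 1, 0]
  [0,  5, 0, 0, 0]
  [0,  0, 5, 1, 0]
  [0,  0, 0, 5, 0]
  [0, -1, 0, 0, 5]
λ = 5: alg = 5, geom = 3

Step 1 — factor the characteristic polynomial to read off the algebraic multiplicities:
  χ_A(x) = (x - 5)^5

Step 2 — compute geometric multiplicities via the rank-nullity identity g(λ) = n − rank(A − λI):
  rank(A − (5)·I) = 2, so dim ker(A − (5)·I) = n − 2 = 3

Summary:
  λ = 5: algebraic multiplicity = 5, geometric multiplicity = 3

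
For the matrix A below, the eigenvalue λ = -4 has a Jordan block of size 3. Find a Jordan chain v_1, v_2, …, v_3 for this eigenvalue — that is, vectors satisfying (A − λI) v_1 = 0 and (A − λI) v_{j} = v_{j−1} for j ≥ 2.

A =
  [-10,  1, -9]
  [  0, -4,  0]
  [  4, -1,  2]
A Jordan chain for λ = -4 of length 3:
v_1 = (3, 0, -2)ᵀ
v_2 = (1, 0, -1)ᵀ
v_3 = (0, 1, 0)ᵀ

Let N = A − (-4)·I. We want v_3 with N^3 v_3 = 0 but N^2 v_3 ≠ 0; then v_{j-1} := N · v_j for j = 3, …, 2.

Pick v_3 = (0, 1, 0)ᵀ.
Then v_2 = N · v_3 = (1, 0, -1)ᵀ.
Then v_1 = N · v_2 = (3, 0, -2)ᵀ.

Sanity check: (A − (-4)·I) v_1 = (0, 0, 0)ᵀ = 0. ✓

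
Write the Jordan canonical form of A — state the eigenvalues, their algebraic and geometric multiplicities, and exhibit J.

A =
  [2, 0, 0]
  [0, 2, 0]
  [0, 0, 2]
J_1(2) ⊕ J_1(2) ⊕ J_1(2)

The characteristic polynomial is
  det(x·I − A) = x^3 - 6*x^2 + 12*x - 8 = (x - 2)^3

Eigenvalues and multiplicities (the geometric multiplicity of λ is n − rank(A − λI), which equals the number of Jordan blocks for λ):
  λ = 2: algebraic multiplicity = 3, geometric multiplicity = 3

Determining the block sizes for each eigenvalue:
  λ = 2: gm = am = 3, so every block has size 1 → block sizes [1, 1, 1]

Assembling the blocks gives a Jordan form
J =
  [2, 0, 0]
  [0, 2, 0]
  [0, 0, 2]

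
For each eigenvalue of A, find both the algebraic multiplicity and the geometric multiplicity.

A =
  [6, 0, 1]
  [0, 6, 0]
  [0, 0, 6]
λ = 6: alg = 3, geom = 2

Step 1 — factor the characteristic polynomial to read off the algebraic multiplicities:
  χ_A(x) = (x - 6)^3

Step 2 — compute geometric multiplicities via the rank-nullity identity g(λ) = n − rank(A − λI):
  rank(A − (6)·I) = 1, so dim ker(A − (6)·I) = n − 1 = 2

Summary:
  λ = 6: algebraic multiplicity = 3, geometric multiplicity = 2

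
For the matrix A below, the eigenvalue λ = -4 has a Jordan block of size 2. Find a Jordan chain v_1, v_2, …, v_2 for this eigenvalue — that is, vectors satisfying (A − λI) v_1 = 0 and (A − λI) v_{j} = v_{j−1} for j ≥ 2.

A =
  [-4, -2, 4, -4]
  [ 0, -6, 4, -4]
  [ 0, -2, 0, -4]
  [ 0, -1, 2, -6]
A Jordan chain for λ = -4 of length 2:
v_1 = (-2, -2, -2, -1)ᵀ
v_2 = (0, 1, 0, 0)ᵀ

Let N = A − (-4)·I. We want v_2 with N^2 v_2 = 0 but N^1 v_2 ≠ 0; then v_{j-1} := N · v_j for j = 2, …, 2.

Pick v_2 = (0, 1, 0, 0)ᵀ.
Then v_1 = N · v_2 = (-2, -2, -2, -1)ᵀ.

Sanity check: (A − (-4)·I) v_1 = (0, 0, 0, 0)ᵀ = 0. ✓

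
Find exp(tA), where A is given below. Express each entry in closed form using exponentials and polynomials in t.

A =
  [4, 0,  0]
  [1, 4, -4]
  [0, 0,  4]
e^{tA} =
  [exp(4*t), 0, 0]
  [t*exp(4*t), exp(4*t), -4*t*exp(4*t)]
  [0, 0, exp(4*t)]

Strategy: write A = P · J · P⁻¹ where J is a Jordan canonical form, so e^{tA} = P · e^{tJ} · P⁻¹, and e^{tJ} can be computed block-by-block.

A has Jordan form
J =
  [4, 1, 0]
  [0, 4, 0]
  [0, 0, 4]
(up to reordering of blocks).

Per-block formulas:
  For a 2×2 Jordan block J_2(4): exp(t · J_2(4)) = e^(4t)·(I + t·N), where N is the 2×2 nilpotent shift.
  For a 1×1 block at λ = 4: exp(t · [4]) = [e^(4t)].

After assembling e^{tJ} and conjugating by P, we get:

e^{tA} =
  [exp(4*t), 0, 0]
  [t*exp(4*t), exp(4*t), -4*t*exp(4*t)]
  [0, 0, exp(4*t)]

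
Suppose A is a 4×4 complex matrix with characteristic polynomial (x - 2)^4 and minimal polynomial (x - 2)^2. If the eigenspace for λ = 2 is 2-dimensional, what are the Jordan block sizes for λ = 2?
Block sizes for λ = 2: [2, 2]

Step 1 — from the characteristic polynomial, algebraic multiplicity of λ = 2 is 4. From dim ker(A − (2)·I) = 2, there are exactly 2 Jordan blocks for λ = 2.
Step 2 — from the minimal polynomial, the factor (x − 2)^2 tells us the largest block for λ = 2 has size 2.
Step 3 — with total size 4, 2 blocks, and largest block 2, the block sizes (in nonincreasing order) are [2, 2].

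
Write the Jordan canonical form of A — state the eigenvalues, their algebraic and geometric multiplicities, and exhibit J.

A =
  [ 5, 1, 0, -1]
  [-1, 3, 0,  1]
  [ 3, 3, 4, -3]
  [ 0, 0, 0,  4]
J_2(4) ⊕ J_1(4) ⊕ J_1(4)

The characteristic polynomial is
  det(x·I − A) = x^4 - 16*x^3 + 96*x^2 - 256*x + 256 = (x - 4)^4

Eigenvalues and multiplicities (the geometric multiplicity of λ is n − rank(A − λI), which equals the number of Jordan blocks for λ):
  λ = 4: algebraic multiplicity = 4, geometric multiplicity = 3

Determining the block sizes for each eigenvalue:
  λ = 4: 3 blocks summing to 4 forces exactly one block of size 2 and the rest size 1 → block sizes [2, 1, 1]

Assembling the blocks gives a Jordan form
J =
  [4, 1, 0, 0]
  [0, 4, 0, 0]
  [0, 0, 4, 0]
  [0, 0, 0, 4]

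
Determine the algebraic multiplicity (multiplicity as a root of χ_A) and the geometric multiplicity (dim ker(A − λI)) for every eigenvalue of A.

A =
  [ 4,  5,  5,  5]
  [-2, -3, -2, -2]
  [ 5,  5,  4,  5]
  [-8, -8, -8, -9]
λ = -1: alg = 4, geom = 3

Step 1 — factor the characteristic polynomial to read off the algebraic multiplicities:
  χ_A(x) = (x + 1)^4

Step 2 — compute geometric multiplicities via the rank-nullity identity g(λ) = n − rank(A − λI):
  rank(A − (-1)·I) = 1, so dim ker(A − (-1)·I) = n − 1 = 3

Summary:
  λ = -1: algebraic multiplicity = 4, geometric multiplicity = 3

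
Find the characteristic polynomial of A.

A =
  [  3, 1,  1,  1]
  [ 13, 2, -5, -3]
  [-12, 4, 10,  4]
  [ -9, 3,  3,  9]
x^4 - 24*x^3 + 216*x^2 - 864*x + 1296

Expanding det(x·I − A) (e.g. by cofactor expansion or by noting that A is similar to its Jordan form J, which has the same characteristic polynomial as A) gives
  χ_A(x) = x^4 - 24*x^3 + 216*x^2 - 864*x + 1296
which factors as (x - 6)^4. The eigenvalues (with algebraic multiplicities) are λ = 6 with multiplicity 4.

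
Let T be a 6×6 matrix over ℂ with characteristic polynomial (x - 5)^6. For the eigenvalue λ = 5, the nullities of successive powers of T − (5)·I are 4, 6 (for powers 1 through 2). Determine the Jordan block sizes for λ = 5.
Block sizes for λ = 5: [2, 2, 1, 1]

From the dimensions of kernels of powers, the number of Jordan blocks of size at least j is d_j − d_{j−1} where d_j = dim ker(N^j) (with d_0 = 0). Computing the differences gives [4, 2].
The number of blocks of size exactly k is (#blocks of size ≥ k) − (#blocks of size ≥ k + 1), so the partition is: 2 block(s) of size 1, 2 block(s) of size 2.
In nonincreasing order the block sizes are [2, 2, 1, 1].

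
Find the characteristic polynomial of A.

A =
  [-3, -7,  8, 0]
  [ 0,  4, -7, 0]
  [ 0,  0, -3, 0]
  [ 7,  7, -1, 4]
x^4 - 2*x^3 - 23*x^2 + 24*x + 144

Expanding det(x·I − A) (e.g. by cofactor expansion or by noting that A is similar to its Jordan form J, which has the same characteristic polynomial as A) gives
  χ_A(x) = x^4 - 2*x^3 - 23*x^2 + 24*x + 144
which factors as (x - 4)^2*(x + 3)^2. The eigenvalues (with algebraic multiplicities) are λ = -3 with multiplicity 2, λ = 4 with multiplicity 2.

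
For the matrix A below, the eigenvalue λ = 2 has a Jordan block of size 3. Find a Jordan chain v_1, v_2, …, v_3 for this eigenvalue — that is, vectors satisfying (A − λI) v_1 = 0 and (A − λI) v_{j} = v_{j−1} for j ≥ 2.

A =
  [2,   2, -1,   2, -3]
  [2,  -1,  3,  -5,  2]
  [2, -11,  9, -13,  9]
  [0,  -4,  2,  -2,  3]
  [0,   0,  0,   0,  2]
A Jordan chain for λ = 2 of length 3:
v_1 = (2, 0, -8, -4, 0)ᵀ
v_2 = (0, 2, 2, 0, 0)ᵀ
v_3 = (1, 0, 0, 0, 0)ᵀ

Let N = A − (2)·I. We want v_3 with N^3 v_3 = 0 but N^2 v_3 ≠ 0; then v_{j-1} := N · v_j for j = 3, …, 2.

Pick v_3 = (1, 0, 0, 0, 0)ᵀ.
Then v_2 = N · v_3 = (0, 2, 2, 0, 0)ᵀ.
Then v_1 = N · v_2 = (2, 0, -8, -4, 0)ᵀ.

Sanity check: (A − (2)·I) v_1 = (0, 0, 0, 0, 0)ᵀ = 0. ✓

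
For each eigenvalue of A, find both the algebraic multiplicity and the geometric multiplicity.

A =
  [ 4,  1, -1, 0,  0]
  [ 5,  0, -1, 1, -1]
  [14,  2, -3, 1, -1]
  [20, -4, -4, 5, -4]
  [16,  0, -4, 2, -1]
λ = 1: alg = 5, geom = 3

Step 1 — factor the characteristic polynomial to read off the algebraic multiplicities:
  χ_A(x) = (x - 1)^5

Step 2 — compute geometric multiplicities via the rank-nullity identity g(λ) = n − rank(A − λI):
  rank(A − (1)·I) = 2, so dim ker(A − (1)·I) = n − 2 = 3

Summary:
  λ = 1: algebraic multiplicity = 5, geometric multiplicity = 3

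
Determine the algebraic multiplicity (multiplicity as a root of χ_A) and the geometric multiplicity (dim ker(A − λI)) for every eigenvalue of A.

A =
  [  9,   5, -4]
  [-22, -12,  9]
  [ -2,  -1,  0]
λ = -1: alg = 3, geom = 1

Step 1 — factor the characteristic polynomial to read off the algebraic multiplicities:
  χ_A(x) = (x + 1)^3

Step 2 — compute geometric multiplicities via the rank-nullity identity g(λ) = n − rank(A − λI):
  rank(A − (-1)·I) = 2, so dim ker(A − (-1)·I) = n − 2 = 1

Summary:
  λ = -1: algebraic multiplicity = 3, geometric multiplicity = 1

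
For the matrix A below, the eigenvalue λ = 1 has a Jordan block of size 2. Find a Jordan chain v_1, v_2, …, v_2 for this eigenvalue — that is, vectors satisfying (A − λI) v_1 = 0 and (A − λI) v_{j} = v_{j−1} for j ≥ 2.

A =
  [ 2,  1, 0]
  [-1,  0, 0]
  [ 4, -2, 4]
A Jordan chain for λ = 1 of length 2:
v_1 = (1, -1, -2)ᵀ
v_2 = (0, 1, 0)ᵀ

Let N = A − (1)·I. We want v_2 with N^2 v_2 = 0 but N^1 v_2 ≠ 0; then v_{j-1} := N · v_j for j = 2, …, 2.

Pick v_2 = (0, 1, 0)ᵀ.
Then v_1 = N · v_2 = (1, -1, -2)ᵀ.

Sanity check: (A − (1)·I) v_1 = (0, 0, 0)ᵀ = 0. ✓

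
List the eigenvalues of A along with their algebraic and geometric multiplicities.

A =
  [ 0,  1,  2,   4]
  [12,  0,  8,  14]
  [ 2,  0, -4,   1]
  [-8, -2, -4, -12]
λ = -4: alg = 4, geom = 2

Step 1 — factor the characteristic polynomial to read off the algebraic multiplicities:
  χ_A(x) = (x + 4)^4

Step 2 — compute geometric multiplicities via the rank-nullity identity g(λ) = n − rank(A − λI):
  rank(A − (-4)·I) = 2, so dim ker(A − (-4)·I) = n − 2 = 2

Summary:
  λ = -4: algebraic multiplicity = 4, geometric multiplicity = 2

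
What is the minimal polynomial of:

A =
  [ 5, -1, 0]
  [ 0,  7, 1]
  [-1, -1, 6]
x^3 - 18*x^2 + 108*x - 216

The characteristic polynomial is χ_A(x) = (x - 6)^3, so the eigenvalues are known. The minimal polynomial is
  m_A(x) = Π_λ (x − λ)^{k_λ}
where k_λ is the size of the *largest* Jordan block for λ (equivalently, the smallest k with (A − λI)^k v = 0 for every generalised eigenvector v of λ).

  λ = 6: largest Jordan block has size 3, contributing (x − 6)^3

So m_A(x) = (x - 6)^3 = x^3 - 18*x^2 + 108*x - 216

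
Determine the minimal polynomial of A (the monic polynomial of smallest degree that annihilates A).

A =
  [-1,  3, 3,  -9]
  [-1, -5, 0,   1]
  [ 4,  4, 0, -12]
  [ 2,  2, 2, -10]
x^3 + 12*x^2 + 48*x + 64

The characteristic polynomial is χ_A(x) = (x + 4)^4, so the eigenvalues are known. The minimal polynomial is
  m_A(x) = Π_λ (x − λ)^{k_λ}
where k_λ is the size of the *largest* Jordan block for λ (equivalently, the smallest k with (A − λI)^k v = 0 for every generalised eigenvector v of λ).

  λ = -4: largest Jordan block has size 3, contributing (x + 4)^3

So m_A(x) = (x + 4)^3 = x^3 + 12*x^2 + 48*x + 64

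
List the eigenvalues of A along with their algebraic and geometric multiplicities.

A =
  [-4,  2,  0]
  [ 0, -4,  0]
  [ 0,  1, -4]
λ = -4: alg = 3, geom = 2

Step 1 — factor the characteristic polynomial to read off the algebraic multiplicities:
  χ_A(x) = (x + 4)^3

Step 2 — compute geometric multiplicities via the rank-nullity identity g(λ) = n − rank(A − λI):
  rank(A − (-4)·I) = 1, so dim ker(A − (-4)·I) = n − 1 = 2

Summary:
  λ = -4: algebraic multiplicity = 3, geometric multiplicity = 2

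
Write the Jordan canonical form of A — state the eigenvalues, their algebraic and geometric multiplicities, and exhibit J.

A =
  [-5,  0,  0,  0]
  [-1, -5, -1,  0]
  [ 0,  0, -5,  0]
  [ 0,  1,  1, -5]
J_3(-5) ⊕ J_1(-5)

The characteristic polynomial is
  det(x·I − A) = x^4 + 20*x^3 + 150*x^2 + 500*x + 625 = (x + 5)^4

Eigenvalues and multiplicities (the geometric multiplicity of λ is n − rank(A − λI), which equals the number of Jordan blocks for λ):
  λ = -5: algebraic multiplicity = 4, geometric multiplicity = 2

Determining the block sizes for each eigenvalue:
  λ = -5: with am = 4 and gm = 2, the partition is not yet determined (e.g. several partitions of 4 into 2 parts exist). Let N = A − (-5)·I. Computing rank(N^1) = 2, rank(N^2) = 1, rank(N^3) = 0; the number of blocks of size ≥ j is rank(N^{j−1}) − rank(N^j), giving [2, 1, 1]. So we have 1 block(s) of size 3, 1 block(s) of size 1 → block sizes [3, 1]

Assembling the blocks gives a Jordan form
J =
  [-5,  1,  0,  0]
  [ 0, -5,  1,  0]
  [ 0,  0, -5,  0]
  [ 0,  0,  0, -5]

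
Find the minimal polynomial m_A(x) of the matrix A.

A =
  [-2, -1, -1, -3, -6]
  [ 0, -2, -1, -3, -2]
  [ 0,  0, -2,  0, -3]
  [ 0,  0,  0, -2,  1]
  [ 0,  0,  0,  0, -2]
x^3 + 6*x^2 + 12*x + 8

The characteristic polynomial is χ_A(x) = (x + 2)^5, so the eigenvalues are known. The minimal polynomial is
  m_A(x) = Π_λ (x − λ)^{k_λ}
where k_λ is the size of the *largest* Jordan block for λ (equivalently, the smallest k with (A − λI)^k v = 0 for every generalised eigenvector v of λ).

  λ = -2: largest Jordan block has size 3, contributing (x + 2)^3

So m_A(x) = (x + 2)^3 = x^3 + 6*x^2 + 12*x + 8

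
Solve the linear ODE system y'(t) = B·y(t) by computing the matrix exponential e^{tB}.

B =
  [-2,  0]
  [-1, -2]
e^{tB} =
  [exp(-2*t), 0]
  [-t*exp(-2*t), exp(-2*t)]

Strategy: write B = P · J · P⁻¹ where J is a Jordan canonical form, so e^{tB} = P · e^{tJ} · P⁻¹, and e^{tJ} can be computed block-by-block.

B has Jordan form
J =
  [-2,  1]
  [ 0, -2]
(up to reordering of blocks).

Per-block formulas:
  For a 2×2 Jordan block J_2(-2): exp(t · J_2(-2)) = e^(-2t)·(I + t·N), where N is the 2×2 nilpotent shift.

After assembling e^{tJ} and conjugating by P, we get:

e^{tB} =
  [exp(-2*t), 0]
  [-t*exp(-2*t), exp(-2*t)]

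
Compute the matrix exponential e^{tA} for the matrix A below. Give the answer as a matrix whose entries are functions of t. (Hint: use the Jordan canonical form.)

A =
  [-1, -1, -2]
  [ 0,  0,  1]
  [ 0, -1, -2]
e^{tA} =
  [exp(-t), t^2*exp(-t)/2 - t*exp(-t), t^2*exp(-t)/2 - 2*t*exp(-t)]
  [0, t*exp(-t) + exp(-t), t*exp(-t)]
  [0, -t*exp(-t), -t*exp(-t) + exp(-t)]

Strategy: write A = P · J · P⁻¹ where J is a Jordan canonical form, so e^{tA} = P · e^{tJ} · P⁻¹, and e^{tJ} can be computed block-by-block.

A has Jordan form
J =
  [-1,  1,  0]
  [ 0, -1,  1]
  [ 0,  0, -1]
(up to reordering of blocks).

Per-block formulas:
  For a 3×3 Jordan block J_3(-1): exp(t · J_3(-1)) = e^(-1t)·(I + t·N + (t^2/2)·N^2), where N is the 3×3 nilpotent shift.

After assembling e^{tJ} and conjugating by P, we get:

e^{tA} =
  [exp(-t), t^2*exp(-t)/2 - t*exp(-t), t^2*exp(-t)/2 - 2*t*exp(-t)]
  [0, t*exp(-t) + exp(-t), t*exp(-t)]
  [0, -t*exp(-t), -t*exp(-t) + exp(-t)]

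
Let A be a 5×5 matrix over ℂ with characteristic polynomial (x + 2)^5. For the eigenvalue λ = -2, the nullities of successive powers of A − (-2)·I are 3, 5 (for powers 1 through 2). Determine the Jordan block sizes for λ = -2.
Block sizes for λ = -2: [2, 2, 1]

From the dimensions of kernels of powers, the number of Jordan blocks of size at least j is d_j − d_{j−1} where d_j = dim ker(N^j) (with d_0 = 0). Computing the differences gives [3, 2].
The number of blocks of size exactly k is (#blocks of size ≥ k) − (#blocks of size ≥ k + 1), so the partition is: 1 block(s) of size 1, 2 block(s) of size 2.
In nonincreasing order the block sizes are [2, 2, 1].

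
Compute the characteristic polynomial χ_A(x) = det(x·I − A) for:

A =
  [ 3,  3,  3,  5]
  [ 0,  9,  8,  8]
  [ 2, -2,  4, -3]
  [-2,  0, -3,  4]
x^4 - 20*x^3 + 150*x^2 - 500*x + 625

Expanding det(x·I − A) (e.g. by cofactor expansion or by noting that A is similar to its Jordan form J, which has the same characteristic polynomial as A) gives
  χ_A(x) = x^4 - 20*x^3 + 150*x^2 - 500*x + 625
which factors as (x - 5)^4. The eigenvalues (with algebraic multiplicities) are λ = 5 with multiplicity 4.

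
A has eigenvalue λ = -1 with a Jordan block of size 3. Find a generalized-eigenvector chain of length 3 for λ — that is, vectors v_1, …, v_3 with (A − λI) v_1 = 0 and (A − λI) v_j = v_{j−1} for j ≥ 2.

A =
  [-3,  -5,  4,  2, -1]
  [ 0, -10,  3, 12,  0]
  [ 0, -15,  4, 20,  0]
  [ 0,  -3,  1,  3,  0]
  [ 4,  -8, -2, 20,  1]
A Jordan chain for λ = -1 of length 3:
v_1 = (-3, 0, 0, 0, 6)ᵀ
v_2 = (-5, -9, -15, -3, -8)ᵀ
v_3 = (0, 1, 0, 0, 0)ᵀ

Let N = A − (-1)·I. We want v_3 with N^3 v_3 = 0 but N^2 v_3 ≠ 0; then v_{j-1} := N · v_j for j = 3, …, 2.

Pick v_3 = (0, 1, 0, 0, 0)ᵀ.
Then v_2 = N · v_3 = (-5, -9, -15, -3, -8)ᵀ.
Then v_1 = N · v_2 = (-3, 0, 0, 0, 6)ᵀ.

Sanity check: (A − (-1)·I) v_1 = (0, 0, 0, 0, 0)ᵀ = 0. ✓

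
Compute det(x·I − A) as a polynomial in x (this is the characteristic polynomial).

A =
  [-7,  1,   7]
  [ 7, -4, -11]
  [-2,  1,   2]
x^3 + 9*x^2 + 24*x + 20

Expanding det(x·I − A) (e.g. by cofactor expansion or by noting that A is similar to its Jordan form J, which has the same characteristic polynomial as A) gives
  χ_A(x) = x^3 + 9*x^2 + 24*x + 20
which factors as (x + 2)^2*(x + 5). The eigenvalues (with algebraic multiplicities) are λ = -5 with multiplicity 1, λ = -2 with multiplicity 2.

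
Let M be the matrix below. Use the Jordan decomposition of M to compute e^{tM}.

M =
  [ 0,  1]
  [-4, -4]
e^{tM} =
  [2*t*exp(-2*t) + exp(-2*t), t*exp(-2*t)]
  [-4*t*exp(-2*t), -2*t*exp(-2*t) + exp(-2*t)]

Strategy: write M = P · J · P⁻¹ where J is a Jordan canonical form, so e^{tM} = P · e^{tJ} · P⁻¹, and e^{tJ} can be computed block-by-block.

M has Jordan form
J =
  [-2,  1]
  [ 0, -2]
(up to reordering of blocks).

Per-block formulas:
  For a 2×2 Jordan block J_2(-2): exp(t · J_2(-2)) = e^(-2t)·(I + t·N), where N is the 2×2 nilpotent shift.

After assembling e^{tJ} and conjugating by P, we get:

e^{tM} =
  [2*t*exp(-2*t) + exp(-2*t), t*exp(-2*t)]
  [-4*t*exp(-2*t), -2*t*exp(-2*t) + exp(-2*t)]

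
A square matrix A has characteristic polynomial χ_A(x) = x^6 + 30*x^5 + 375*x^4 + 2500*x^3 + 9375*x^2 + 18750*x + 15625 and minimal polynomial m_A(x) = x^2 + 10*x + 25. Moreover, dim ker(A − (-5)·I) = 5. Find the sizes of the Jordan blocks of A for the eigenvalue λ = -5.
Block sizes for λ = -5: [2, 1, 1, 1, 1]

Step 1 — from the characteristic polynomial, algebraic multiplicity of λ = -5 is 6. From dim ker(A − (-5)·I) = 5, there are exactly 5 Jordan blocks for λ = -5.
Step 2 — from the minimal polynomial, the factor (x + 5)^2 tells us the largest block for λ = -5 has size 2.
Step 3 — with total size 6, 5 blocks, and largest block 2, the block sizes (in nonincreasing order) are [2, 1, 1, 1, 1].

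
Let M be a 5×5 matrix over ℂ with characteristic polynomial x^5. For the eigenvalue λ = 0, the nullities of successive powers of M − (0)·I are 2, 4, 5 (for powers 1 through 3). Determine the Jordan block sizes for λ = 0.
Block sizes for λ = 0: [3, 2]

From the dimensions of kernels of powers, the number of Jordan blocks of size at least j is d_j − d_{j−1} where d_j = dim ker(N^j) (with d_0 = 0). Computing the differences gives [2, 2, 1].
The number of blocks of size exactly k is (#blocks of size ≥ k) − (#blocks of size ≥ k + 1), so the partition is: 1 block(s) of size 2, 1 block(s) of size 3.
In nonincreasing order the block sizes are [3, 2].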